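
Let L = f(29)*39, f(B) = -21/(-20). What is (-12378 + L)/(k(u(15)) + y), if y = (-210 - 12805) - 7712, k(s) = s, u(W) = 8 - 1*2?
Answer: 82247/138140 ≈ 0.59539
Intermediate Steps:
u(W) = 6 (u(W) = 8 - 2 = 6)
f(B) = 21/20 (f(B) = -21*(-1/20) = 21/20)
L = 819/20 (L = (21/20)*39 = 819/20 ≈ 40.950)
y = -20727 (y = -13015 - 7712 = -20727)
(-12378 + L)/(k(u(15)) + y) = (-12378 + 819/20)/(6 - 20727) = -246741/20/(-20721) = -246741/20*(-1/20721) = 82247/138140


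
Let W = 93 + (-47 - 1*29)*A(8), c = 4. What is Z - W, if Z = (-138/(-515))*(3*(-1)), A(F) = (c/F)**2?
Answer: -38524/515 ≈ -74.804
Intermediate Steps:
A(F) = 16/F**2 (A(F) = (4/F)**2 = 16/F**2)
W = 74 (W = 93 + (-47 - 1*29)*(16/8**2) = 93 + (-47 - 29)*(16*(1/64)) = 93 - 76*1/4 = 93 - 19 = 74)
Z = -414/515 (Z = -138*(-1/515)*(-3) = (138/515)*(-3) = -414/515 ≈ -0.80388)
Z - W = -414/515 - 1*74 = -414/515 - 74 = -38524/515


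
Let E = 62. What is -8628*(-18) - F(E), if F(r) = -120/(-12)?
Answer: 155294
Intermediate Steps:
F(r) = 10 (F(r) = -120*(-1/12) = 10)
-8628*(-18) - F(E) = -8628*(-18) - 1*10 = 155304 - 10 = 155294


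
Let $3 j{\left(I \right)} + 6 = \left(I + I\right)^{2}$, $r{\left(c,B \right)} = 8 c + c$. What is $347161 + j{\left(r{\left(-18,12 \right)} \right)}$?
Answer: $382151$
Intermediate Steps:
$r{\left(c,B \right)} = 9 c$
$j{\left(I \right)} = -2 + \frac{4 I^{2}}{3}$ ($j{\left(I \right)} = -2 + \frac{\left(I + I\right)^{2}}{3} = -2 + \frac{\left(2 I\right)^{2}}{3} = -2 + \frac{4 I^{2}}{3}$)
$347161 + j{\left(r{\left(-18,12 \right)} \right)} = 347161 - \left(2 - \frac{4 \left(9 \left(-18\right)\right)^{2}}{3}\right) = 347161 - \left(2 - \frac{4 \left(-162\right)^{2}}{3}\right) = 347161 + \left(-2 + \frac{4}{3} \cdot 26244\right) = 347161 + \left(-2 + 34992\right) = 347161 + 34990 = 382151$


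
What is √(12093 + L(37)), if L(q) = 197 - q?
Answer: √12253 ≈ 110.69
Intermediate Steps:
√(12093 + L(37)) = √(12093 + (197 - 1*37)) = √(12093 + (197 - 37)) = √(12093 + 160) = √12253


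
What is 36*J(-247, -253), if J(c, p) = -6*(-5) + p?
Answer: -8028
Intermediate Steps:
J(c, p) = 30 + p
36*J(-247, -253) = 36*(30 - 253) = 36*(-223) = -8028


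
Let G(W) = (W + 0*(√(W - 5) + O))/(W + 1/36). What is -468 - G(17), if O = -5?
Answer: -287496/613 ≈ -469.00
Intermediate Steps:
G(W) = W/(1/36 + W) (G(W) = (W + 0*(√(W - 5) - 5))/(W + 1/36) = (W + 0*(√(-5 + W) - 5))/(W + 1/36) = (W + 0*(-5 + √(-5 + W)))/(1/36 + W) = (W + 0)/(1/36 + W) = W/(1/36 + W))
-468 - G(17) = -468 - 36*17/(1 + 36*17) = -468 - 36*17/(1 + 612) = -468 - 36*17/613 = -468 - 1*612/613 = -468 - 612/613 = -287496/613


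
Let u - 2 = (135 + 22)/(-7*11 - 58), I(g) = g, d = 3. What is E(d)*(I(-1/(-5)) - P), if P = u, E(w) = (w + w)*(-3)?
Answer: 172/15 ≈ 11.467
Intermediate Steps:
E(w) = -6*w (E(w) = (2*w)*(-3) = -6*w)
u = 113/135 (u = 2 + (135 + 22)/(-7*11 - 58) = 2 + 157/(-77 - 58) = 2 + 157/(-135) = 2 + 157*(-1/135) = 2 - 157/135 = 113/135 ≈ 0.83704)
P = 113/135 ≈ 0.83704
E(d)*(I(-1/(-5)) - P) = (-6*3)*(-1/(-5) - 1*113/135) = -18*(-1*(-1/5) - 113/135) = -18*(1/5 - 113/135) = -18*(-86/135) = 172/15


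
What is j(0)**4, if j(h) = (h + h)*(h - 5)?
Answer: 0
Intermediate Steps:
j(h) = 2*h*(-5 + h) (j(h) = (2*h)*(-5 + h) = 2*h*(-5 + h))
j(0)**4 = (2*0*(-5 + 0))**4 = (2*0*(-5))**4 = 0**4 = 0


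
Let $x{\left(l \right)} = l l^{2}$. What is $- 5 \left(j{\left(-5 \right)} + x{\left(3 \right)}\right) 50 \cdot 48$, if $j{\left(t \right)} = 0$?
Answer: $-324000$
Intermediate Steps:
$x{\left(l \right)} = l^{3}$
$- 5 \left(j{\left(-5 \right)} + x{\left(3 \right)}\right) 50 \cdot 48 = - 5 \left(0 + 3^{3}\right) 50 \cdot 48 = - 5 \left(0 + 27\right) 50 \cdot 48 = \left(-5\right) 27 \cdot 50 \cdot 48 = \left(-135\right) 50 \cdot 48 = \left(-6750\right) 48 = -324000$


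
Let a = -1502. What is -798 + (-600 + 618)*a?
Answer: -27834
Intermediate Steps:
-798 + (-600 + 618)*a = -798 + (-600 + 618)*(-1502) = -798 + 18*(-1502) = -798 - 27036 = -27834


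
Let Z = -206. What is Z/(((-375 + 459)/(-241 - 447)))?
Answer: 35432/21 ≈ 1687.2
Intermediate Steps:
Z/(((-375 + 459)/(-241 - 447))) = -206*(-241 - 447)/(-375 + 459) = -206/(84/(-688)) = -206/(84*(-1/688)) = -206/(-21/172) = -206*(-172/21) = 35432/21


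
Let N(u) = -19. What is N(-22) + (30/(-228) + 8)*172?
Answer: 25353/19 ≈ 1334.4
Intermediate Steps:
N(-22) + (30/(-228) + 8)*172 = -19 + (30/(-228) + 8)*172 = -19 + (30*(-1/228) + 8)*172 = -19 + (-5/38 + 8)*172 = -19 + (299/38)*172 = -19 + 25714/19 = 25353/19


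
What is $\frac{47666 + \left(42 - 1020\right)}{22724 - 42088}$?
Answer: $- \frac{11672}{4841} \approx -2.4111$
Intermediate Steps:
$\frac{47666 + \left(42 - 1020\right)}{22724 - 42088} = \frac{47666 + \left(42 - 1020\right)}{-19364} = \left(47666 - 978\right) \left(- \frac{1}{19364}\right) = 46688 \left(- \frac{1}{19364}\right) = - \frac{11672}{4841}$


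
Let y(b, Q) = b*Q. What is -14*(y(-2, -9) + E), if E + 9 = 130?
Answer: -1946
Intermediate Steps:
E = 121 (E = -9 + 130 = 121)
y(b, Q) = Q*b
-14*(y(-2, -9) + E) = -14*(-9*(-2) + 121) = -14*(18 + 121) = -14*139 = -1946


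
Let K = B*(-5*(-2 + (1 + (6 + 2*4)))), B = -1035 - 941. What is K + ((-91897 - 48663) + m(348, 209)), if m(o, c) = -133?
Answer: -12253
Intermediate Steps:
B = -1976
K = 128440 (K = -(-9880)*(-2 + (1 + (6 + 2*4))) = -(-9880)*(-2 + (1 + (6 + 8))) = -(-9880)*(-2 + (1 + 14)) = -(-9880)*(-2 + 15) = -(-9880)*13 = -1976*(-65) = 128440)
K + ((-91897 - 48663) + m(348, 209)) = 128440 + ((-91897 - 48663) - 133) = 128440 + (-140560 - 133) = 128440 - 140693 = -12253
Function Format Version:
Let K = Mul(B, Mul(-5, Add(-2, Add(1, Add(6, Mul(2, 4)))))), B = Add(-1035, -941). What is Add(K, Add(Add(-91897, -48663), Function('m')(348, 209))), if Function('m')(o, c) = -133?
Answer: -12253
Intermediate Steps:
B = -1976
K = 128440 (K = Mul(-1976, Mul(-5, Add(-2, Add(1, Add(6, Mul(2, 4)))))) = Mul(-1976, Mul(-5, Add(-2, Add(1, Add(6, 8))))) = Mul(-1976, Mul(-5, Add(-2, Add(1, 14)))) = Mul(-1976, Mul(-5, Add(-2, 15))) = Mul(-1976, Mul(-5, 13)) = Mul(-1976, -65) = 128440)
Add(K, Add(Add(-91897, -48663), Function('m')(348, 209))) = Add(128440, Add(Add(-91897, -48663), -133)) = Add(128440, Add(-140560, -133)) = Add(128440, -140693) = -12253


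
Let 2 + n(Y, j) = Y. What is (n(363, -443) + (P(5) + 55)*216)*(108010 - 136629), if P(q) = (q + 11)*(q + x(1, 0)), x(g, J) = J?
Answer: -844861499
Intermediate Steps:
n(Y, j) = -2 + Y
P(q) = q*(11 + q) (P(q) = (q + 11)*(q + 0) = (11 + q)*q = q*(11 + q))
(n(363, -443) + (P(5) + 55)*216)*(108010 - 136629) = ((-2 + 363) + (5*(11 + 5) + 55)*216)*(108010 - 136629) = (361 + (5*16 + 55)*216)*(-28619) = (361 + (80 + 55)*216)*(-28619) = (361 + 135*216)*(-28619) = (361 + 29160)*(-28619) = 29521*(-28619) = -844861499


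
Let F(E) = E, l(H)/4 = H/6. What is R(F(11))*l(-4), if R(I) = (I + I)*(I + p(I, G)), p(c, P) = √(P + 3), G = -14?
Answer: -1936/3 - 176*I*√11/3 ≈ -645.33 - 194.58*I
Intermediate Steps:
l(H) = 2*H/3 (l(H) = 4*(H/6) = 2*H/3)
p(c, P) = √(3 + P)
R(I) = 2*I*(I + I*√11) (R(I) = (I + I)*(I + √(3 - 14)) = (2*I)*(I + √(-11)) = (2*I)*(I + I*√11) = 2*I*(I + I*√11))
R(F(11))*l(-4) = (2*11*(11 + I*√11))*((⅔)*(-4)) = (242 + 22*I*√11)*(-8/3) = -1936/3 - 176*I*√11/3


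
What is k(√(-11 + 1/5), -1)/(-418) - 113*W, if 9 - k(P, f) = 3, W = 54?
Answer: -1275321/209 ≈ -6102.0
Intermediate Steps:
k(P, f) = 6 (k(P, f) = 9 - 1*3 = 9 - 3 = 6)
k(√(-11 + 1/5), -1)/(-418) - 113*W = 6/(-418) - 113/(1/54) = 6*(-1/418) - 113/1/54 = -3/209 - 113*54 = -3/209 - 6102 = -1275321/209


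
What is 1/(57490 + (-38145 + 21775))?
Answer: 1/41120 ≈ 2.4319e-5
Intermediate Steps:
1/(57490 + (-38145 + 21775)) = 1/(57490 - 16370) = 1/41120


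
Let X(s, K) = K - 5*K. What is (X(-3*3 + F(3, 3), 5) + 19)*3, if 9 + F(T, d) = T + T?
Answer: -3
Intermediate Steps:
F(T, d) = -9 + 2*T (F(T, d) = -9 + (T + T) = -9 + 2*T)
X(s, K) = -4*K
(X(-3*3 + F(3, 3), 5) + 19)*3 = (-4*5 + 19)*3 = (-20 + 19)*3 = -1*3 = -3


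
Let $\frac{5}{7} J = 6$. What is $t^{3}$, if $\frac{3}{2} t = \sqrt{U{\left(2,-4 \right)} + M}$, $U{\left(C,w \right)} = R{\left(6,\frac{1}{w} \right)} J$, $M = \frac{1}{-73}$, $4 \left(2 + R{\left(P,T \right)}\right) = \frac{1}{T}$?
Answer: $- \frac{73624 i \sqrt{3359095}}{3597075} \approx - 37.513 i$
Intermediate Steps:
$R{\left(P,T \right)} = -2 + \frac{1}{4 T}$
$M = - \frac{1}{73} \approx -0.013699$
$J = \frac{42}{5}$ ($J = \frac{7}{5} \cdot 6 = \frac{42}{5} \approx 8.4$)
$U{\left(C,w \right)} = - \frac{84}{5} + \frac{21 w}{10}$ ($U{\left(C,w \right)} = \left(-2 + \frac{1}{4 \frac{1}{w}}\right) \frac{42}{5} = \left(-2 + \frac{w}{4}\right) \frac{42}{5} = - \frac{84}{5} + \frac{21 w}{10}$)
$t = \frac{2 i \sqrt{3359095}}{1095}$ ($t = \frac{2 \sqrt{\left(- \frac{84}{5} + \frac{21}{10} \left(-4\right)\right) - \frac{1}{73}}}{3} = \frac{2 \sqrt{\left(- \frac{84}{5} - \frac{42}{5}\right) - \frac{1}{73}}}{3} = \frac{2 \sqrt{- \frac{126}{5} - \frac{1}{73}}}{3} = \frac{2 \sqrt{- \frac{9203}{365}}}{3} = \frac{2 \frac{i \sqrt{3359095}}{365}}{3} = \frac{2 i \sqrt{3359095}}{1095} \approx 3.3475 i$)
$t^{3} = \left(\frac{2 i \sqrt{3359095}}{1095}\right)^{3} = - \frac{73624 i \sqrt{3359095}}{3597075}$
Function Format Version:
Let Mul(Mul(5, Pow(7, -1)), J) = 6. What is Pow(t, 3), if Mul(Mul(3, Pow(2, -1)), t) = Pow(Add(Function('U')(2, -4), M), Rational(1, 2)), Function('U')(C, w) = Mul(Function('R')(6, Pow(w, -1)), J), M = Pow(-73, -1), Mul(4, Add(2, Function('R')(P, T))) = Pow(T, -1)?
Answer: Mul(Rational(-73624, 3597075), I, Pow(3359095, Rational(1, 2))) ≈ Mul(-37.513, I)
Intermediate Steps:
Function('R')(P, T) = Add(-2, Mul(Rational(1, 4), Pow(T, -1)))
M = Rational(-1, 73) ≈ -0.013699
J = Rational(42, 5) (J = Mul(Rational(7, 5), 6) = Rational(42, 5) ≈ 8.4000)
Function('U')(C, w) = Add(Rational(-84, 5), Mul(Rational(21, 10), w)) (Function('U')(C, w) = Mul(Add(-2, Mul(Rational(1, 4), Pow(Pow(w, -1), -1))), Rational(42, 5)) = Mul(Add(-2, Mul(Rational(1, 4), w)), Rational(42, 5)) = Add(Rational(-84, 5), Mul(Rational(21, 10), w)))
t = Mul(Rational(2, 1095), I, Pow(3359095, Rational(1, 2))) (t = Mul(Rational(2, 3), Pow(Add(Add(Rational(-84, 5), Mul(Rational(21, 10), -4)), Rational(-1, 73)), Rational(1, 2))) = Mul(Rational(2, 3), Pow(Add(Add(Rational(-84, 5), Rational(-42, 5)), Rational(-1, 73)), Rational(1, 2))) = Mul(Rational(2, 3), Pow(Add(Rational(-126, 5), Rational(-1, 73)), Rational(1, 2))) = Mul(Rational(2, 3), Pow(Rational(-9203, 365), Rational(1, 2))) = Mul(Rational(2, 3), Mul(Rational(1, 365), I, Pow(3359095, Rational(1, 2)))) = Mul(Rational(2, 1095), I, Pow(3359095, Rational(1, 2))) ≈ Mul(3.3475, I))
Pow(t, 3) = Pow(Mul(Rational(2, 1095), I, Pow(3359095, Rational(1, 2))), 3) = Mul(Rational(-73624, 3597075), I, Pow(3359095, Rational(1, 2)))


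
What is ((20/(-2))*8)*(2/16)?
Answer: -10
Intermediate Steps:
((20/(-2))*8)*(2/16) = ((20*(-½))*8)*(2*(1/16)) = -10*8*(⅛) = -80*⅛ = -10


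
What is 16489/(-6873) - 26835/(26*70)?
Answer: -42889387/2501772 ≈ -17.144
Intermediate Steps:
16489/(-6873) - 26835/(26*70) = 16489*(-1/6873) - 26835/1820 = -16489/6873 - 26835*1/1820 = -16489/6873 - 5367/364 = -42889387/2501772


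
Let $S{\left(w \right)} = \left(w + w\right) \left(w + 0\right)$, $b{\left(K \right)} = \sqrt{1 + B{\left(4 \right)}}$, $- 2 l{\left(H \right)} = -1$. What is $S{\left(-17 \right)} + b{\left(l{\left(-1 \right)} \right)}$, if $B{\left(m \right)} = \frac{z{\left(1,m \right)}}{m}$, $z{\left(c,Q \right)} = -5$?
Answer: $578 + \frac{i}{2} \approx 578.0 + 0.5 i$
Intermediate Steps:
$l{\left(H \right)} = \frac{1}{2}$ ($l{\left(H \right)} = \left(- \frac{1}{2}\right) \left(-1\right) = \frac{1}{2}$)
$B{\left(m \right)} = - \frac{5}{m}$
$b{\left(K \right)} = \frac{i}{2}$ ($b{\left(K \right)} = \sqrt{1 - \frac{5}{4}} = \sqrt{- \frac{1}{4}} = \frac{i}{2}$)
$S{\left(w \right)} = 2 w^{2}$ ($S{\left(w \right)} = 2 w w = 2 w^{2}$)
$S{\left(-17 \right)} + b{\left(l{\left(-1 \right)} \right)} = 2 \left(-17\right)^{2} + \frac{i}{2} = 2 \cdot 289 + \frac{i}{2} = 578 + \frac{i}{2}$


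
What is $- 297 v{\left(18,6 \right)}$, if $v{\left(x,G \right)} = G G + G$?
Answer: $-12474$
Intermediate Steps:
$v{\left(x,G \right)} = G + G^{2}$ ($v{\left(x,G \right)} = G^{2} + G = G + G^{2}$)
$- 297 v{\left(18,6 \right)} = - 297 \cdot 6 \left(1 + 6\right) = - 297 \cdot 6 \cdot 7 = \left(-297\right) 42 = -12474$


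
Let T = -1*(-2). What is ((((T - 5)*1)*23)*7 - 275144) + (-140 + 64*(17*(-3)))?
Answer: -279031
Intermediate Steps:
T = 2
((((T - 5)*1)*23)*7 - 275144) + (-140 + 64*(17*(-3))) = ((((2 - 5)*1)*23)*7 - 275144) + (-140 + 64*(17*(-3))) = ((-3*1*23)*7 - 275144) + (-140 + 64*(-51)) = (-3*23*7 - 275144) + (-140 - 3264) = (-69*7 - 275144) - 3404 = (-483 - 275144) - 3404 = -275627 - 3404 = -279031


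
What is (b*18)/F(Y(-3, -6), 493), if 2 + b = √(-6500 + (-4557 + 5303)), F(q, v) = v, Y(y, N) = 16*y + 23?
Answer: -36/493 + 18*I*√5754/493 ≈ -0.073022 + 2.7696*I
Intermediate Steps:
Y(y, N) = 23 + 16*y
b = -2 + I*√5754 (b = -2 + √(-6500 + (-4557 + 5303)) = -2 + √(-6500 + 746) = -2 + √(-5754) = -2 + I*√5754 ≈ -2.0 + 75.855*I)
(b*18)/F(Y(-3, -6), 493) = ((-2 + I*√5754)*18)/493 = (-36 + 18*I*√5754)*(1/493) = -36/493 + 18*I*√5754/493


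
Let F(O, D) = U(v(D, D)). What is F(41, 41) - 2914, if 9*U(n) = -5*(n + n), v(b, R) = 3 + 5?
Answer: -26306/9 ≈ -2922.9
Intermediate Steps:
v(b, R) = 8
U(n) = -10*n/9 (U(n) = (-5*(n + n))/9 = (-10*n)/9 = -10*n/9)
F(O, D) = -80/9 (F(O, D) = -10/9*8 = -80/9)
F(41, 41) - 2914 = -80/9 - 2914 = -26306/9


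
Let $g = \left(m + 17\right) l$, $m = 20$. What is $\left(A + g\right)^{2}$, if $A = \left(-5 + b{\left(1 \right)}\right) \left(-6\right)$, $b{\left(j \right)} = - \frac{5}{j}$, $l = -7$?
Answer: $39601$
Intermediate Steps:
$g = -259$ ($g = \left(20 + 17\right) \left(-7\right) = 37 \left(-7\right) = -259$)
$A = 60$ ($A = \left(-5 - \frac{5}{1}\right) \left(-6\right) = \left(-5 - 5\right) \left(-6\right) = \left(-10\right) \left(-6\right) = 60$)
$\left(A + g\right)^{2} = \left(60 - 259\right)^{2} = \left(-199\right)^{2} = 39601$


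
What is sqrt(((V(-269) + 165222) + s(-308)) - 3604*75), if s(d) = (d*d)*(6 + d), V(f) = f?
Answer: 5*I*sqrt(1150171) ≈ 5362.3*I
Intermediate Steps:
s(d) = d**2*(6 + d)
sqrt(((V(-269) + 165222) + s(-308)) - 3604*75) = sqrt(((-269 + 165222) + (-308)**2*(6 - 308)) - 3604*75) = sqrt((164953 + 94864*(-302)) - 270300) = sqrt((164953 - 28648928) - 270300) = sqrt(-28483975 - 270300) = sqrt(-28754275) = 5*I*sqrt(1150171)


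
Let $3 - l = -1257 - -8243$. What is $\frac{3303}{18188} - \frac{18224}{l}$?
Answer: $\frac{354522961}{127006804} \approx 2.7914$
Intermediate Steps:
$l = -6983$ ($l = 3 - \left(-1257 - -8243\right) = 3 - \left(-1257 + 8243\right) = 3 - 6986 = -6983$)
$\frac{3303}{18188} - \frac{18224}{l} = \frac{3303}{18188} - \frac{18224}{-6983} = 3303 \cdot \frac{1}{18188} - - \frac{18224}{6983} = \frac{3303}{18188} + \frac{18224}{6983} = \frac{354522961}{127006804}$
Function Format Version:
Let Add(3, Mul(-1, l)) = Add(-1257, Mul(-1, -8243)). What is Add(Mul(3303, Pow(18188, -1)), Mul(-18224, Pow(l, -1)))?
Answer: Rational(354522961, 127006804) ≈ 2.7914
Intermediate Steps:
l = -6983 (l = Add(3, Mul(-1, Add(-1257, Mul(-1, -8243)))) = Add(3, Mul(-1, Add(-1257, 8243))) = Add(3, Mul(-1, 6986)) = Add(3, -6986) = -6983)
Add(Mul(3303, Pow(18188, -1)), Mul(-18224, Pow(l, -1))) = Add(Mul(3303, Pow(18188, -1)), Mul(-18224, Pow(-6983, -1))) = Add(Mul(3303, Rational(1, 18188)), Mul(-18224, Rational(-1, 6983))) = Add(Rational(3303, 18188), Rational(18224, 6983)) = Rational(354522961, 127006804)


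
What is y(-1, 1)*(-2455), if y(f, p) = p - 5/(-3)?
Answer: -19640/3 ≈ -6546.7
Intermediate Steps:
y(f, p) = 5/3 + p (y(f, p) = p - 5*(-⅓) = p + 5/3 = 5/3 + p)
y(-1, 1)*(-2455) = (5/3 + 1)*(-2455) = (8/3)*(-2455) = -19640/3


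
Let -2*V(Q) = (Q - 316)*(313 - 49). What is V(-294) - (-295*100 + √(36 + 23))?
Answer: 110020 - √59 ≈ 1.1001e+5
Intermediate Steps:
V(Q) = 41712 - 132*Q (V(Q) = -(Q - 316)*(313 - 49)/2 = -(-316 + Q)*264/2 = -(-83424 + 264*Q)/2 = 41712 - 132*Q)
V(-294) - (-295*100 + √(36 + 23)) = (41712 - 132*(-294)) - (-295*100 + √(36 + 23)) = (41712 + 38808) - (-29500 + √59) = 80520 + (29500 - √59) = 110020 - √59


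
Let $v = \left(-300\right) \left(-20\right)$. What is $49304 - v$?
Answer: $43304$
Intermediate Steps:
$v = 6000$
$49304 - v = 49304 - 6000 = 43304$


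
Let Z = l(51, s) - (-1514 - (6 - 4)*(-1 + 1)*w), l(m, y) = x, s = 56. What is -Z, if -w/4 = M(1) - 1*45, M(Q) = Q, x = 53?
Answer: -1567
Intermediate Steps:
l(m, y) = 53
w = 176 (w = -4*(1 - 1*45) = -4*(1 - 45) = -4*(-44) = 176)
Z = 1567 (Z = 53 - (-1514 - (6 - 4)*(-1 + 1)*176) = 53 - (-1514 - 2*0*176) = 53 - (-1514 - 0*176) = 53 - (-1514 - 1*0) = 53 - (-1514 + 0) = 53 - 1*(-1514) = 53 + 1514 = 1567)
-Z = -1*1567 = -1567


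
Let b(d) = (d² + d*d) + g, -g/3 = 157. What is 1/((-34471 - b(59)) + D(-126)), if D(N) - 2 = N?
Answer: -1/41086 ≈ -2.4339e-5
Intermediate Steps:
D(N) = 2 + N
g = -471 (g = -3*157 = -471)
b(d) = -471 + 2*d² (b(d) = (d² + d*d) - 471 = (d² + d²) - 471 = 2*d² - 471 = -471 + 2*d²)
1/((-34471 - b(59)) + D(-126)) = 1/((-34471 - (-471 + 2*59²)) + (2 - 126)) = 1/((-34471 - (-471 + 2*3481)) - 124) = 1/((-34471 - (-471 + 6962)) - 124) = 1/((-34471 - 1*6491) - 124) = 1/((-34471 - 6491) - 124) = 1/(-40962 - 124) = 1/(-41086) = -1/41086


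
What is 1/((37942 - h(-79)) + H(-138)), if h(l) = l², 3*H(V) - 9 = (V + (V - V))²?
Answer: 1/38052 ≈ 2.6280e-5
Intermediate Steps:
H(V) = 3 + V²/3 (H(V) = 3 + (V + (V - V))²/3 = 3 + (V + 0)²/3 = 3 + V²/3)
1/((37942 - h(-79)) + H(-138)) = 1/((37942 - 1*(-79)²) + (3 + (⅓)*(-138)²)) = 1/((37942 - 1*6241) + (3 + (⅓)*19044)) = 1/((37942 - 6241) + (3 + 6348)) = 1/(31701 + 6351) = 1/38052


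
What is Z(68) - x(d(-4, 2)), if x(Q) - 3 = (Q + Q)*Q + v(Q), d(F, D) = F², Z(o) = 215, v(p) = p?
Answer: -316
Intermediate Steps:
x(Q) = 3 + Q + 2*Q² (x(Q) = 3 + ((Q + Q)*Q + Q) = 3 + ((2*Q)*Q + Q) = 3 + (2*Q² + Q) = 3 + (Q + 2*Q²) = 3 + Q + 2*Q²)
Z(68) - x(d(-4, 2)) = 215 - (3 + (-4)² + 2*((-4)²)²) = 215 - (3 + 16 + 2*16²) = 215 - (3 + 16 + 2*256) = 215 - (3 + 16 + 512) = 215 - 1*531 = 215 - 531 = -316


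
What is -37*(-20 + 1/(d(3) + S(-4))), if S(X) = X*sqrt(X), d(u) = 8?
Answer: 11803/16 - 37*I/16 ≈ 737.69 - 2.3125*I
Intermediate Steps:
S(X) = X**(3/2)
-37*(-20 + 1/(d(3) + S(-4))) = -37*(-20 + 1/(8 + (-4)**(3/2))) = -37*(-20 + 1/(8 - 8*I)) = -37*(-20 + (8 + 8*I)/128) = 740 - 37*(8 + 8*I)/128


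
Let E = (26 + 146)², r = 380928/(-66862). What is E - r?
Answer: 989213168/33431 ≈ 29590.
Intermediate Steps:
r = -190464/33431 (r = 380928*(-1/66862) = -190464/33431 ≈ -5.6972)
E = 29584 (E = 172² = 29584)
E - r = 29584 - 1*(-190464/33431) = 29584 + 190464/33431 = 989213168/33431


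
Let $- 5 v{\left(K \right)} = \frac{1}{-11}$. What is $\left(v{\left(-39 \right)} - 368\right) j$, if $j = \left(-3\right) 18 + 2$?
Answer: $\frac{1052428}{55} \approx 19135.0$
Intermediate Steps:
$v{\left(K \right)} = \frac{1}{55}$ ($v{\left(K \right)} = - \frac{1}{5 \left(-11\right)} = \left(- \frac{1}{5}\right) \left(- \frac{1}{11}\right) = \frac{1}{55}$)
$j = -52$ ($j = -54 + 2 = -52$)
$\left(v{\left(-39 \right)} - 368\right) j = \left(\frac{1}{55} - 368\right) \left(-52\right) = \left(- \frac{20239}{55}\right) \left(-52\right) = \frac{1052428}{55}$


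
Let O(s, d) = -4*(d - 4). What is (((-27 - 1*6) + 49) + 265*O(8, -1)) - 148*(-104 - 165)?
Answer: 45128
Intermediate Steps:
O(s, d) = 16 - 4*d (O(s, d) = -4*(-4 + d) = 16 - 4*d)
(((-27 - 1*6) + 49) + 265*O(8, -1)) - 148*(-104 - 165) = (((-27 - 1*6) + 49) + 265*(16 - 4*(-1))) - 148*(-104 - 165) = (((-27 - 6) + 49) + 265*(16 + 4)) - 148*(-269) = ((-33 + 49) + 265*20) + 39812 = (16 + 5300) + 39812 = 5316 + 39812 = 45128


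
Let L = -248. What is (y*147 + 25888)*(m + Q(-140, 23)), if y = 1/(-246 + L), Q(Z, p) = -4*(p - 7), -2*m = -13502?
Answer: 85516866675/494 ≈ 1.7311e+8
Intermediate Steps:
m = 6751 (m = -1/2*(-13502) = 6751)
Q(Z, p) = 28 - 4*p (Q(Z, p) = -4*(-7 + p) = 28 - 4*p)
y = -1/494 (y = 1/(-246 - 248) = 1/(-494) = -1/494 ≈ -0.0020243)
(y*147 + 25888)*(m + Q(-140, 23)) = (-1/494*147 + 25888)*(6751 + (28 - 4*23)) = (-147/494 + 25888)*(6751 + (28 - 92)) = 12788525*(6751 - 64)/494 = (12788525/494)*6687 = 85516866675/494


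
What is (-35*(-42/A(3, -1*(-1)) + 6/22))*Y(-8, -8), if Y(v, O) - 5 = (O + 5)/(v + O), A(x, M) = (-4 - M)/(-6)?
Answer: 1601817/176 ≈ 9101.2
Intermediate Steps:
A(x, M) = ⅔ + M/6 (A(x, M) = (-4 - M)*(-⅙) = ⅔ + M/6)
Y(v, O) = 5 + (5 + O)/(O + v) (Y(v, O) = 5 + (O + 5)/(v + O) = 5 + (5 + O)/(O + v))
(-35*(-42/A(3, -1*(-1)) + 6/22))*Y(-8, -8) = (-35*(-42/(⅔ + (-1*(-1))/6) + 6/22))*((5 + 5*(-8) + 6*(-8))/(-8 - 8)) = (-35*(-42/(⅔ + (⅙)*1) + 6*(1/22)))*((5 - 40 - 48)/(-16)) = (-35*(-42/(⅔ + ⅙) + 3/11))*(-1/16*(-83)) = -35*(-42/⅚ + 3/11)*(83/16) = -35*(-42*6/5 + 3/11)*(83/16) = -35*(-252/5 + 3/11)*(83/16) = -35*(-2757/55)*(83/16) = (19299/11)*(83/16) = 1601817/176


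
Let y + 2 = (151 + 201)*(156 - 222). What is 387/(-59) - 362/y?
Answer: -4485100/685403 ≈ -6.5437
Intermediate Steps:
y = -23234 (y = -2 + (151 + 201)*(156 - 222) = -2 + 352*(-66) = -2 - 23232 = -23234)
387/(-59) - 362/y = 387/(-59) - 362/(-23234) = 387*(-1/59) - 362*(-1/23234) = -387/59 + 181/11617 = -4485100/685403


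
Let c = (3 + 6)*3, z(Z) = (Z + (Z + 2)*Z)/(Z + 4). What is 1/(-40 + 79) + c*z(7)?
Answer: 73721/429 ≈ 171.84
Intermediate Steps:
z(Z) = (Z + Z*(2 + Z))/(4 + Z) (z(Z) = (Z + (2 + Z)*Z)/(4 + Z) = (Z + Z*(2 + Z))/(4 + Z))
c = 27 (c = 9*3 = 27)
1/(-40 + 79) + c*z(7) = 1/(-40 + 79) + 27*(7*(3 + 7)/(4 + 7)) = 1/39 + 27*(7*10/11) = 1/39 + 27*(7*(1/11)*10) = 1/39 + 27*(70/11) = 1/39 + 1890/11 = 73721/429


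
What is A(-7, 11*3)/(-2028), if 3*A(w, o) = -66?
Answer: 11/1014 ≈ 0.010848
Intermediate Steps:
A(w, o) = -22 (A(w, o) = (1/3)*(-66) = -22)
A(-7, 11*3)/(-2028) = -22/(-2028) = -22*(-1/2028) = 11/1014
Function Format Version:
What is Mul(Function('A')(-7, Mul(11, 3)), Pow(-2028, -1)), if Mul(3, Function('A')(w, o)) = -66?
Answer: Rational(11, 1014) ≈ 0.010848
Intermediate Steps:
Function('A')(w, o) = -22 (Function('A')(w, o) = Mul(Rational(1, 3), -66) = -22)
Mul(Function('A')(-7, Mul(11, 3)), Pow(-2028, -1)) = Mul(-22, Pow(-2028, -1)) = Mul(-22, Rational(-1, 2028)) = Rational(11, 1014)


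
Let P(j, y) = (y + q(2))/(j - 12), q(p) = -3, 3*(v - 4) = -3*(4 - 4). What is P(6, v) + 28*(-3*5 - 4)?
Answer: -3193/6 ≈ -532.17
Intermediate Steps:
v = 4 (v = 4 + (-3*(4 - 4))/3 = 4 + (-3*0)/3 = 4 + (⅓)*0 = 4 + 0 = 4)
P(j, y) = (-3 + y)/(-12 + j) (P(j, y) = (y - 3)/(j - 12) = (-3 + y)/(-12 + j))
P(6, v) + 28*(-3*5 - 4) = (-3 + 4)/(-12 + 6) + 28*(-3*5 - 4) = 1/(-6) + 28*(-15 - 4) = -⅙*1 + 28*(-19) = -⅙ - 532 = -3193/6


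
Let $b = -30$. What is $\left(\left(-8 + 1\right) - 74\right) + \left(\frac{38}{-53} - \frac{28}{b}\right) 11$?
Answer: $- \frac{62503}{795} \approx -78.62$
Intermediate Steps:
$\left(\left(-8 + 1\right) - 74\right) + \left(\frac{38}{-53} - \frac{28}{b}\right) 11 = \left(\left(-8 + 1\right) - 74\right) + \left(\frac{38}{-53} - \frac{28}{-30}\right) 11 = \left(-7 - 74\right) + \left(38 \left(- \frac{1}{53}\right) - - \frac{14}{15}\right) 11 = -81 + \left(- \frac{38}{53} + \frac{14}{15}\right) 11 = -81 + \frac{172}{795} \cdot 11 = -81 + \frac{1892}{795} = - \frac{62503}{795}$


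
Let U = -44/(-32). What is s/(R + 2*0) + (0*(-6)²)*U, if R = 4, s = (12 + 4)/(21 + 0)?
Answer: 4/21 ≈ 0.19048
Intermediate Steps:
U = 11/8 (U = -44*(-1/32) = 11/8 ≈ 1.3750)
s = 16/21 ≈ 0.76190
s/(R + 2*0) + (0*(-6)²)*U = 16/(21*(4 + 2*0)) + (0*(-6)²)*(11/8) = 16/(21*(4 + 0)) + (0*36)*(11/8) = (16/21)/4 + 0*(11/8) = (16/21)*(¼) + 0 = 4/21 + 0 = 4/21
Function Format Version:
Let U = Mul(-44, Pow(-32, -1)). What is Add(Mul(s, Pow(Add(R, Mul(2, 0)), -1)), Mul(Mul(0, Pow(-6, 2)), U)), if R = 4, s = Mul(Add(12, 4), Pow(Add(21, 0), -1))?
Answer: Rational(4, 21) ≈ 0.19048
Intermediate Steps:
U = Rational(11, 8) (U = Mul(-44, Rational(-1, 32)) = Rational(11, 8) ≈ 1.3750)
s = Rational(16, 21) (s = Mul(16, Pow(21, -1)) = Mul(16, Rational(1, 21)) = Rational(16, 21) ≈ 0.76190)
Add(Mul(s, Pow(Add(R, Mul(2, 0)), -1)), Mul(Mul(0, Pow(-6, 2)), U)) = Add(Mul(Rational(16, 21), Pow(Add(4, Mul(2, 0)), -1)), Mul(Mul(0, Pow(-6, 2)), Rational(11, 8))) = Add(Mul(Rational(16, 21), Pow(Add(4, 0), -1)), Mul(Mul(0, 36), Rational(11, 8))) = Add(Mul(Rational(16, 21), Pow(4, -1)), Mul(0, Rational(11, 8))) = Add(Mul(Rational(16, 21), Rational(1, 4)), 0) = Add(Rational(4, 21), 0) = Rational(4, 21)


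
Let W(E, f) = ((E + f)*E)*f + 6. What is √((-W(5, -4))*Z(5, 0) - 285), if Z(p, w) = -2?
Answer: I*√313 ≈ 17.692*I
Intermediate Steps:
W(E, f) = 6 + E*f*(E + f) (W(E, f) = (E*(E + f))*f + 6 = E*f*(E + f) + 6 = 6 + E*f*(E + f))
√((-W(5, -4))*Z(5, 0) - 285) = √(-(6 + 5*(-4)² - 4*5²)*(-2) - 285) = √(-(6 + 5*16 - 4*25)*(-2) - 285) = √(-(6 + 80 - 100)*(-2) - 285) = √(-1*(-14)*(-2) - 285) = √(14*(-2) - 285) = √(-28 - 285) = √(-313) = I*√313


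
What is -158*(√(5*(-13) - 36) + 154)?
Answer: -24332 - 158*I*√101 ≈ -24332.0 - 1587.9*I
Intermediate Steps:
-158*(√(5*(-13) - 36) + 154) = -158*(√(-65 - 36) + 154) = -158*(√(-101) + 154) = -158*(I*√101 + 154) = -158*(154 + I*√101) = -24332 - 158*I*√101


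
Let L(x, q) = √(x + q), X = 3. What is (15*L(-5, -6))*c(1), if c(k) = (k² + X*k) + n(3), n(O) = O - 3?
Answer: 60*I*√11 ≈ 199.0*I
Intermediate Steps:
n(O) = -3 + O
L(x, q) = √(q + x)
c(k) = k² + 3*k (c(k) = (k² + 3*k) + (-3 + 3) = (k² + 3*k) + 0 = k² + 3*k)
(15*L(-5, -6))*c(1) = (15*√(-6 - 5))*(1*(3 + 1)) = (15*√(-11))*(1*4) = (15*(I*√11))*4 = (15*I*√11)*4 = 60*I*√11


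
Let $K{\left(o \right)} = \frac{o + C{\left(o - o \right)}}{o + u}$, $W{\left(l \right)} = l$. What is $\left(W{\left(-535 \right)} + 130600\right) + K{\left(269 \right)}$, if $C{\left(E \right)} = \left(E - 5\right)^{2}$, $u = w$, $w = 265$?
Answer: $\frac{11575834}{89} \approx 1.3007 \cdot 10^{5}$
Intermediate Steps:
$u = 265$
$C{\left(E \right)} = \left(-5 + E\right)^{2}$
$K{\left(o \right)} = \frac{25 + o}{265 + o}$ ($K{\left(o \right)} = \frac{o + \left(-5 + \left(o - o\right)\right)^{2}}{o + 265} = \frac{o + \left(-5 + 0\right)^{2}}{265 + o} = \frac{o + \left(-5\right)^{2}}{265 + o} = \frac{o + 25}{265 + o} = \frac{25 + o}{265 + o}$)
$\left(W{\left(-535 \right)} + 130600\right) + K{\left(269 \right)} = \left(-535 + 130600\right) + \frac{25 + 269}{265 + 269} = 130065 + \frac{1}{534} \cdot 294 = 130065 + \frac{49}{89} = \frac{11575834}{89}$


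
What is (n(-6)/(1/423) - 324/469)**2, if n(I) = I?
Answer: 1417637897316/219961 ≈ 6.4450e+6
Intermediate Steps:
(n(-6)/(1/423) - 324/469)**2 = (-6/(1/423) - 324/469)**2 = (-6/1/423 - 324*1/469)**2 = (-6*423 - 324/469)**2 = (-2538 - 324/469)**2 = (-1190646/469)**2 = 1417637897316/219961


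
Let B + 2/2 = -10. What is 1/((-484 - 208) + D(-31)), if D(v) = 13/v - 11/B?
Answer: -31/21434 ≈ -0.0014463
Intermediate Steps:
B = -11 (B = -1 - 10 = -11)
D(v) = 1 + 13/v (D(v) = 13/v - 11/(-11) = 13/v - 11*(-1/11) = 13/v + 1 = 1 + 13/v)
1/((-484 - 208) + D(-31)) = 1/((-484 - 208) + (13 - 31)/(-31)) = 1/(-692 - 1/31*(-18)) = 1/(-692 + 18/31) = 1/(-21434/31) = -31/21434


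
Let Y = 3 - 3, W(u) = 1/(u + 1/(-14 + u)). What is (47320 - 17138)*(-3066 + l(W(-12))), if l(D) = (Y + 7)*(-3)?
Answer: -93171834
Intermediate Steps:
Y = 0
l(D) = -21 (l(D) = (0 + 7)*(-3) = 7*(-3) = -21)
(47320 - 17138)*(-3066 + l(W(-12))) = (47320 - 17138)*(-3066 - 21) = 30182*(-3087) = -93171834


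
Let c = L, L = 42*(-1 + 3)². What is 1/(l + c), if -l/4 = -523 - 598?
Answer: 1/4652 ≈ 0.00021496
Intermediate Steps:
l = 4484 (l = -4*(-523 - 598) = -4*(-1121) = 4484)
L = 168 (L = 42*2² = 42*4 = 168)
c = 168
1/(l + c) = 1/(4484 + 168) = 1/4652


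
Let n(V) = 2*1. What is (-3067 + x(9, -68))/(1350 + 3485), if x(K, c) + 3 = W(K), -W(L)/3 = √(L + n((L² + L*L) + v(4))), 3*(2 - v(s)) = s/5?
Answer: -614/967 - 3*√11/4835 ≈ -0.63701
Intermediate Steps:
v(s) = 2 - s/15 (v(s) = 2 - s/(3*5) = 2 - s/15)
n(V) = 2
W(L) = -3*√(2 + L) (W(L) = -3*√(L + 2) = -3*√(2 + L))
x(K, c) = -3 - 3*√(2 + K)
(-3067 + x(9, -68))/(1350 + 3485) = (-3067 + (-3 - 3*√(2 + 9)))/(1350 + 3485) = (-3067 + (-3 - 3*√11))/4835 = (-3070 - 3*√11)*(1/4835) = -614/967 - 3*√11/4835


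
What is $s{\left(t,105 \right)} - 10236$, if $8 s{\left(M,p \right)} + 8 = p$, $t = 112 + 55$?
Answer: $- \frac{81791}{8} \approx -10224.0$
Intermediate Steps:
$t = 167$
$s{\left(M,p \right)} = -1 + \frac{p}{8}$
$s{\left(t,105 \right)} - 10236 = \left(-1 + \frac{1}{8} \cdot 105\right) - 10236 = \left(-1 + \frac{105}{8}\right) - 10236 = \frac{97}{8} - 10236 = - \frac{81791}{8}$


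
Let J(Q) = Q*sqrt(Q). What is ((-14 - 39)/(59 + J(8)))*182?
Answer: -569114/2969 + 154336*sqrt(2)/2969 ≈ -118.17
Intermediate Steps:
J(Q) = Q**(3/2)
((-14 - 39)/(59 + J(8)))*182 = ((-14 - 39)/(59 + 8**(3/2)))*182 = (-53/(59 + 16*sqrt(2)))*182 = -53/(59 + 16*sqrt(2))*182 = -9646/(59 + 16*sqrt(2))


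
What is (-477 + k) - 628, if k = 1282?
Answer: 177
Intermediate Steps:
(-477 + k) - 628 = (-477 + 1282) - 628 = 805 - 628 = 177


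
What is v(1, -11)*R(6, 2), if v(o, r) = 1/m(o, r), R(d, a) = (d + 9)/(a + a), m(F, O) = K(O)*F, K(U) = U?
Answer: -15/44 ≈ -0.34091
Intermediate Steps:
m(F, O) = F*O (m(F, O) = O*F = F*O)
R(d, a) = (9 + d)/(2*a) (R(d, a) = (9 + d)/((2*a)) = (9 + d)*(1/(2*a)) = (9 + d)/(2*a))
v(o, r) = 1/(o*r)
v(1, -11)*R(6, 2) = (1/(1*(-11)))*((½)*(9 + 6)/2) = (1*(-1/11))*((½)*(½)*15) = -1/11*15/4 = -15/44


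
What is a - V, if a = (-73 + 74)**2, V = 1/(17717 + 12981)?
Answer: 30697/30698 ≈ 0.99997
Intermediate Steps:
V = 1/30698 ≈ 3.2575e-5
a = 1 (a = 1**2 = 1)
a - V = 1 - 1*1/30698 = 1 - 1/30698 = 30697/30698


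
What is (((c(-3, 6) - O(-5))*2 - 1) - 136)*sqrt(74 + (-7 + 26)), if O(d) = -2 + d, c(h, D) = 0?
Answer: -123*sqrt(93) ≈ -1186.2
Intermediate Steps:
(((c(-3, 6) - O(-5))*2 - 1) - 136)*sqrt(74 + (-7 + 26)) = (((0 - (-2 - 5))*2 - 1) - 136)*sqrt(74 + (-7 + 26)) = (((0 - 1*(-7))*2 - 1) - 136)*sqrt(74 + 19) = (((0 + 7)*2 - 1) - 136)*sqrt(93) = ((7*2 - 1) - 136)*sqrt(93) = ((14 - 1) - 136)*sqrt(93) = (13 - 136)*sqrt(93) = -123*sqrt(93)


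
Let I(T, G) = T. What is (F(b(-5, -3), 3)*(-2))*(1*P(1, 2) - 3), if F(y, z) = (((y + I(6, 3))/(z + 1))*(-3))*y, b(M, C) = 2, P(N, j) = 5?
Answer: 48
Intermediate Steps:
F(y, z) = -3*y*(6 + y)/(1 + z) (F(y, z) = (((y + 6)/(z + 1))*(-3))*y = (((6 + y)/(1 + z))*(-3))*y = (-3*(6 + y)/(1 + z))*y = -3*y*(6 + y)/(1 + z))
(F(b(-5, -3), 3)*(-2))*(1*P(1, 2) - 3) = (-3*2*(6 + 2)/(1 + 3)*(-2))*(1*5 - 3) = (-3*2*8/4*(-2))*(5 - 3) = (-3*2*¼*8*(-2))*2 = -12*(-2)*2 = 24*2 = 48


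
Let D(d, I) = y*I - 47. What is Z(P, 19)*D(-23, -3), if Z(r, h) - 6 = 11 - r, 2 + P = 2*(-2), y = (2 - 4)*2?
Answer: -805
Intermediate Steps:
y = -4 (y = -2*2 = -4)
P = -6 (P = -2 + 2*(-2) = -2 - 4 = -6)
D(d, I) = -47 - 4*I (D(d, I) = -4*I - 47 = -47 - 4*I)
Z(r, h) = 17 - r (Z(r, h) = 6 + (11 - r) = 17 - r)
Z(P, 19)*D(-23, -3) = (17 - 1*(-6))*(-47 - 4*(-3)) = (17 + 6)*(-47 + 12) = 23*(-35) = -805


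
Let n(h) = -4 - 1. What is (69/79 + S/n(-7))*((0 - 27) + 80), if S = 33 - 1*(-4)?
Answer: -136634/395 ≈ -345.91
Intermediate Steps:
S = 37 (S = 33 + 4 = 37)
n(h) = -5
(69/79 + S/n(-7))*((0 - 27) + 80) = (69/79 + 37/(-5))*((0 - 27) + 80) = (69*(1/79) + 37*(-⅕))*(-27 + 80) = (69/79 - 37/5)*53 = -2578/395*53 = -136634/395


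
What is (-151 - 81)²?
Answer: 53824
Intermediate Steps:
(-151 - 81)² = (-232)² = 53824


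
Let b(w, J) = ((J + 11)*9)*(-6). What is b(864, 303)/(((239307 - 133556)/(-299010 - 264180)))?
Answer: 9549449640/105751 ≈ 90301.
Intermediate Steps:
b(w, J) = -594 - 54*J (b(w, J) = ((11 + J)*9)*(-6) = (99 + 9*J)*(-6) = -594 - 54*J)
b(864, 303)/(((239307 - 133556)/(-299010 - 264180))) = (-594 - 54*303)/(((239307 - 133556)/(-299010 - 264180))) = (-594 - 16362)/((105751/(-563190))) = -16956/(105751*(-1/563190)) = -16956/(-105751/563190) = -16956*(-563190/105751) = 9549449640/105751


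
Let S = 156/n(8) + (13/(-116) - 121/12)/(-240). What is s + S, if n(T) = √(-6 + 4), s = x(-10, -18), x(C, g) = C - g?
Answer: 167927/20880 - 78*I*√2 ≈ 8.0425 - 110.31*I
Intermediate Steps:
s = 8 (s = -10 - 1*(-18) = -10 + 18 = 8)
n(T) = I*√2 (n(T) = √(-2) = I*√2)
S = 887/20880 - 78*I*√2 (S = 156/((I*√2)) + (13/(-116) - 121/12)/(-240) = 156*(-I*√2/2) + (13*(-1/116) - 121*1/12)*(-1/240) = -78*I*√2 + (-13/116 - 121/12)*(-1/240) = -78*I*√2 - 887/87*(-1/240) = -78*I*√2 + 887/20880 = 887/20880 - 78*I*√2 ≈ 0.042481 - 110.31*I)
s + S = 8 + (887/20880 - 78*I*√2) = 167927/20880 - 78*I*√2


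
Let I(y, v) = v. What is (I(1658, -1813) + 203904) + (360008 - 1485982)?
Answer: -923883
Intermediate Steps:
(I(1658, -1813) + 203904) + (360008 - 1485982) = (-1813 + 203904) + (360008 - 1485982) = 202091 - 1125974 = -923883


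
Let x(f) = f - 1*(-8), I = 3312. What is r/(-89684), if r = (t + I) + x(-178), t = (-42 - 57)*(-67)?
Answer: -9775/89684 ≈ -0.10899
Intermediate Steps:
x(f) = 8 + f (x(f) = f + 8 = 8 + f)
t = 6633 (t = -99*(-67) = 6633)
r = 9775 (r = (6633 + 3312) + (8 - 178) = 9945 - 170 = 9775)
r/(-89684) = 9775/(-89684) = 9775*(-1/89684) = -9775/89684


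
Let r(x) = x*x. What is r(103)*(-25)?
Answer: -265225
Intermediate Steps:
r(x) = x²
r(103)*(-25) = 103²*(-25) = 10609*(-25) = -265225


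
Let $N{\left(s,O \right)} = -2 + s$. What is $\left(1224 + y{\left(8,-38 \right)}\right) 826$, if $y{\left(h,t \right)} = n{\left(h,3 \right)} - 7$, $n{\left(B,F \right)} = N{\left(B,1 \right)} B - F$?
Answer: $1042412$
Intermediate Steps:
$n{\left(B,F \right)} = - F + B \left(-2 + B\right)$ ($n{\left(B,F \right)} = \left(-2 + B\right) B - F = B \left(-2 + B\right) - F = - F + B \left(-2 + B\right)$)
$y{\left(h,t \right)} = -10 + h \left(-2 + h\right)$ ($y{\left(h,t \right)} = \left(\left(-1\right) 3 + h \left(-2 + h\right)\right) - 7 = \left(-3 + h \left(-2 + h\right)\right) - 7 = -10 + h \left(-2 + h\right)$)
$\left(1224 + y{\left(8,-38 \right)}\right) 826 = \left(1224 - \left(10 - 8 \left(-2 + 8\right)\right)\right) 826 = \left(1224 + \left(-10 + 8 \cdot 6\right)\right) 826 = \left(1224 + \left(-10 + 48\right)\right) 826 = \left(1224 + 38\right) 826 = 1262 \cdot 826 = 1042412$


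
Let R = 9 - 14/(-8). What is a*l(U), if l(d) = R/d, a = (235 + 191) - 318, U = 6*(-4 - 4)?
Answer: -387/16 ≈ -24.188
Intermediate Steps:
U = -48 (U = 6*(-8) = -48)
R = 43/4 (R = 9 - 14*(-1)/8 = 9 - 1*(-7/4) = 9 + 7/4 = 43/4 ≈ 10.750)
a = 108 (a = 426 - 318 = 108)
l(d) = 43/(4*d)
a*l(U) = 108*((43/4)/(-48)) = 108*((43/4)*(-1/48)) = 108*(-43/192) = -387/16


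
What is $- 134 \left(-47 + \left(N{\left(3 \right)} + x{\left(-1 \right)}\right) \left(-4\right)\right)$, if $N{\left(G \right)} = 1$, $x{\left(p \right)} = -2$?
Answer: $5762$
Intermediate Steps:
$- 134 \left(-47 + \left(N{\left(3 \right)} + x{\left(-1 \right)}\right) \left(-4\right)\right) = - 134 \left(-47 + \left(1 - 2\right) \left(-4\right)\right) = - 134 \left(-47 - -4\right) = - 134 \left(-47 + 4\right) = \left(-134\right) \left(-43\right) = 5762$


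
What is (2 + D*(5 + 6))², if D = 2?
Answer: 576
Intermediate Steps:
(2 + D*(5 + 6))² = (2 + 2*(5 + 6))² = (2 + 2*11)² = (2 + 22)² = 24² = 576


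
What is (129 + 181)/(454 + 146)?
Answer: 31/60 ≈ 0.51667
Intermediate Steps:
(129 + 181)/(454 + 146) = 310/600 = 310*(1/600) = 31/60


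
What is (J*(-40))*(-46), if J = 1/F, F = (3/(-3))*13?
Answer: -1840/13 ≈ -141.54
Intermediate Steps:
F = -13 (F = (3*(-⅓))*13 = -1*13 = -13)
J = -1/13 (J = 1/(-13) = -1/13 ≈ -0.076923)
(J*(-40))*(-46) = -1/13*(-40)*(-46) = (40/13)*(-46) = -1840/13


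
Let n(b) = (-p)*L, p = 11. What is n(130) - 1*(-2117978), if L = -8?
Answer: 2118066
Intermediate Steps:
n(b) = 88 (n(b) = -1*11*(-8) = -11*(-8) = 88)
n(130) - 1*(-2117978) = 88 - 1*(-2117978) = 88 + 2117978 = 2118066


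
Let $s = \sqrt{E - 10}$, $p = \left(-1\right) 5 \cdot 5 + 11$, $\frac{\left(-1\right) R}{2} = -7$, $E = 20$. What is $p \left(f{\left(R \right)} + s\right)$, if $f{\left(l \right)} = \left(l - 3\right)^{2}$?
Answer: $-1694 - 14 \sqrt{10} \approx -1738.3$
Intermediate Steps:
$R = 14$ ($R = \left(-2\right) \left(-7\right) = 14$)
$f{\left(l \right)} = \left(-3 + l\right)^{2}$
$p = -14$ ($p = \left(-5\right) 5 + 11 = -25 + 11 = -14$)
$s = \sqrt{10}$ ($s = \sqrt{20 - 10} = \sqrt{10} \approx 3.1623$)
$p \left(f{\left(R \right)} + s\right) = - 14 \left(\left(-3 + 14\right)^{2} + \sqrt{10}\right) = - 14 \left(11^{2} + \sqrt{10}\right) = - 14 \left(121 + \sqrt{10}\right) = -1694 - 14 \sqrt{10}$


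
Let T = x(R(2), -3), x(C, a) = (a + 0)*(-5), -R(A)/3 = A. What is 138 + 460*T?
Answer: 7038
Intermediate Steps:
R(A) = -3*A
x(C, a) = -5*a (x(C, a) = a*(-5) = -5*a)
T = 15 (T = -5*(-3) = 15)
138 + 460*T = 138 + 460*15 = 138 + 6900 = 7038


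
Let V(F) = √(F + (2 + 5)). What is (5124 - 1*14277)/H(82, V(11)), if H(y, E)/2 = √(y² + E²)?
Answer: -9153*√6742/13484 ≈ -55.736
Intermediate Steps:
V(F) = √(7 + F) (V(F) = √(F + 7) = √(7 + F))
H(y, E) = 2*√(E² + y²) (H(y, E) = 2*√(y² + E²) = 2*√(E² + y²))
(5124 - 1*14277)/H(82, V(11)) = (5124 - 1*14277)/((2*√((√(7 + 11))² + 82²))) = (5124 - 14277)/((2*√((√18)² + 6724))) = -9153*1/(2*√((3*√2)² + 6724)) = -9153*1/(2*√(18 + 6724)) = -9153*√6742/13484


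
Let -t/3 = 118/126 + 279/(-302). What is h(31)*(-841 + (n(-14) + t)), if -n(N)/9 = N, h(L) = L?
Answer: -140577901/6342 ≈ -22166.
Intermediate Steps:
n(N) = -9*N
t = -241/6342 (t = -3*(118/126 + 279/(-302)) = -3*(118*(1/126) + 279*(-1/302)) = -3*(59/63 - 279/302) = -3*241/19026 = -241/6342 ≈ -0.038001)
h(31)*(-841 + (n(-14) + t)) = 31*(-841 + (-9*(-14) - 241/6342)) = 31*(-841 + (126 - 241/6342)) = 31*(-841 + 798851/6342) = 31*(-4534771/6342) = -140577901/6342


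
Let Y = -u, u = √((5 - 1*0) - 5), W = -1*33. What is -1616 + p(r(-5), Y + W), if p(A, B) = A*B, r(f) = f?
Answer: -1451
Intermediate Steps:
W = -33
u = 0 (u = √((5 + 0) - 5) = √(5 - 5) = √0 = 0)
Y = 0 (Y = -1*0 = 0)
-1616 + p(r(-5), Y + W) = -1616 - 5*(0 - 33) = -1616 - 5*(-33) = -1616 + 165 = -1451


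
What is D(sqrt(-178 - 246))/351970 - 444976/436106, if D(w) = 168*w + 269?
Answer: -78250445103/76748114410 + 168*I*sqrt(106)/175985 ≈ -1.0196 + 0.0098285*I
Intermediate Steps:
D(w) = 269 + 168*w
D(sqrt(-178 - 246))/351970 - 444976/436106 = (269 + 168*sqrt(-178 - 246))/351970 - 444976/436106 = (269 + 168*sqrt(-424))*(1/351970) - 444976*1/436106 = (269 + 168*(2*I*sqrt(106)))*(1/351970) - 222488/218053 = (269 + 336*I*sqrt(106))*(1/351970) - 222488/218053 = (269/351970 + 168*I*sqrt(106)/175985) - 222488/218053 = -78250445103/76748114410 + 168*I*sqrt(106)/175985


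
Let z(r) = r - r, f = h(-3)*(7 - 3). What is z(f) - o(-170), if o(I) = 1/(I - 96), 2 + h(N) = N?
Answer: 1/266 ≈ 0.0037594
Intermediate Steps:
h(N) = -2 + N
o(I) = 1/(-96 + I)
f = -20 (f = (-2 - 3)*(7 - 3) = -5*4 = -20)
z(r) = 0
z(f) - o(-170) = 0 - 1/(-96 - 170) = 0 - 1/(-266) = 0 - 1*(-1/266) = 0 + 1/266 = 1/266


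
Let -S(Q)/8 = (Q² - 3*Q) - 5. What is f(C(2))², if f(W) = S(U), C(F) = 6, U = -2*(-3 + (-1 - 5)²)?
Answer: 1324377664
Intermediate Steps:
U = -66 (U = -2*(-3 + (-6)²) = -2*(-3 + 36) = -2*33 = -66)
S(Q) = 40 - 8*Q² + 24*Q (S(Q) = -8*((Q² - 3*Q) - 5) = -8*(-5 + Q² - 3*Q) = 40 - 8*Q² + 24*Q)
f(W) = -36392 (f(W) = 40 - 8*(-66)² + 24*(-66) = 40 - 8*4356 - 1584 = 40 - 34848 - 1584 = -36392)
f(C(2))² = (-36392)² = 1324377664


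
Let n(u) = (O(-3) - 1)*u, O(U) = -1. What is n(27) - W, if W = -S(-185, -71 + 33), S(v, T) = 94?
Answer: 40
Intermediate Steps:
W = -94 (W = -1*94 = -94)
n(u) = -2*u (n(u) = (-1 - 1)*u = -2*u)
n(27) - W = -2*27 - 1*(-94) = -54 + 94 = 40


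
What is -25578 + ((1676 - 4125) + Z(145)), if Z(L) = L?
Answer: -27882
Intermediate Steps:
-25578 + ((1676 - 4125) + Z(145)) = -25578 + ((1676 - 4125) + 145) = -25578 + (-2449 + 145) = -25578 - 2304 = -27882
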